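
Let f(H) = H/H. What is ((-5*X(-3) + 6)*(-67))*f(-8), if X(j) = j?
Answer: -1407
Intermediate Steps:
f(H) = 1
((-5*X(-3) + 6)*(-67))*f(-8) = ((-5*(-3) + 6)*(-67))*1 = ((15 + 6)*(-67))*1 = (21*(-67))*1 = -1407*1 = -1407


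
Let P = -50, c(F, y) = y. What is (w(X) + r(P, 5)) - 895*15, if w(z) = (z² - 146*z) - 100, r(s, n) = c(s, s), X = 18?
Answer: -15879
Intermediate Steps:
r(s, n) = s
w(z) = -100 + z² - 146*z
(w(X) + r(P, 5)) - 895*15 = ((-100 + 18² - 146*18) - 50) - 895*15 = ((-100 + 324 - 2628) - 50) - 13425 = (-2404 - 50) - 13425 = -2454 - 13425 = -15879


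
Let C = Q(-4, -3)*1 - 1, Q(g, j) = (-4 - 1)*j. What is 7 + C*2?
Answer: 35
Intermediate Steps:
Q(g, j) = -5*j
C = 14 (C = -5*(-3)*1 - 1 = 15*1 - 1 = 15 - 1 = 14)
7 + C*2 = 7 + 14*2 = 7 + 28 = 35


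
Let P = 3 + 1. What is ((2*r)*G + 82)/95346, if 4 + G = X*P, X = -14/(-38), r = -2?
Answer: 875/905787 ≈ 0.00096601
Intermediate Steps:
P = 4
X = 7/19 (X = -14*(-1/38) = 7/19 ≈ 0.36842)
G = -48/19 (G = -4 + (7/19)*4 = -4 + 28/19 = -48/19 ≈ -2.5263)
((2*r)*G + 82)/95346 = ((2*(-2))*(-48/19) + 82)/95346 = (-4*(-48/19) + 82)*(1/95346) = (192/19 + 82)*(1/95346) = (1750/19)*(1/95346) = 875/905787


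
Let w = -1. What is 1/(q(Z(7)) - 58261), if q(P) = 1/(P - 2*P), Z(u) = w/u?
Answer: -1/58254 ≈ -1.7166e-5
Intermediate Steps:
Z(u) = -1/u
q(P) = -1/P (q(P) = 1/(-P) = -1/P)
1/(q(Z(7)) - 58261) = 1/(-1/((-1/7)) - 58261) = 1/(-1/((-1*⅐)) - 58261) = 1/(-1/(-⅐) - 58261) = 1/(-1*(-7) - 58261) = 1/(7 - 58261) = 1/(-58254) = -1/58254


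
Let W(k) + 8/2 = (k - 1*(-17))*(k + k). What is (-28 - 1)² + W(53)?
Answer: 8257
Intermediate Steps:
W(k) = -4 + 2*k*(17 + k) (W(k) = -4 + (k - 1*(-17))*(k + k) = -4 + (k + 17)*(2*k) = -4 + (17 + k)*(2*k) = -4 + 2*k*(17 + k))
(-28 - 1)² + W(53) = (-28 - 1)² + (-4 + 2*53² + 34*53) = (-29)² + (-4 + 2*2809 + 1802) = 841 + (-4 + 5618 + 1802) = 841 + 7416 = 8257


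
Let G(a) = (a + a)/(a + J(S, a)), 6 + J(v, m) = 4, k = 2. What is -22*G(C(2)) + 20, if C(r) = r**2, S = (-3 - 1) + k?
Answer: -68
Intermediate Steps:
S = -2 (S = (-3 - 1) + 2 = -4 + 2 = -2)
J(v, m) = -2 (J(v, m) = -6 + 4 = -2)
G(a) = 2*a/(-2 + a) (G(a) = (a + a)/(a - 2) = (2*a)/(-2 + a) = 2*a/(-2 + a))
-22*G(C(2)) + 20 = -44*2**2/(-2 + 2**2) + 20 = -44*4/(-2 + 4) + 20 = -44*4/2 + 20 = -22*4 + 20 = -88 + 20 = -68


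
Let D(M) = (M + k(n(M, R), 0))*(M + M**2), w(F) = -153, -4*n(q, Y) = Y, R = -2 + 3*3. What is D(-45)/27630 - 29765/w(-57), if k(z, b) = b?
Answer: 8986385/46971 ≈ 191.32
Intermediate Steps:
R = 7 (R = -2 + 9 = 7)
n(q, Y) = -Y/4
D(M) = M*(M + M**2) (D(M) = (M + 0)*(M + M**2) = M*(M + M**2))
D(-45)/27630 - 29765/w(-57) = ((-45)**2*(1 - 45))/27630 - 29765/(-153) = (2025*(-44))*(1/27630) - 29765*(-1/153) = -89100*1/27630 + 29765/153 = -990/307 + 29765/153 = 8986385/46971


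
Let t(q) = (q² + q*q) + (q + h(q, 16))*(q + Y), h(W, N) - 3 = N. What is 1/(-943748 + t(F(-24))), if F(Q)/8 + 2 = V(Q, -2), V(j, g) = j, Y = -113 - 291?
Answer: -1/741552 ≈ -1.3485e-6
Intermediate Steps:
Y = -404
h(W, N) = 3 + N
F(Q) = -16 + 8*Q
t(q) = 2*q² + (-404 + q)*(19 + q) (t(q) = (q² + q*q) + (q + (3 + 16))*(q - 404) = (q² + q²) + (q + 19)*(-404 + q) = 2*q² + (19 + q)*(-404 + q) = 2*q² + (-404 + q)*(19 + q))
1/(-943748 + t(F(-24))) = 1/(-943748 + (-7676 - 385*(-16 + 8*(-24)) + 3*(-16 + 8*(-24))²)) = 1/(-943748 + (-7676 - 385*(-16 - 192) + 3*(-16 - 192)²)) = 1/(-943748 + (-7676 - 385*(-208) + 3*(-208)²)) = 1/(-943748 + (-7676 + 80080 + 3*43264)) = 1/(-943748 + (-7676 + 80080 + 129792)) = 1/(-943748 + 202196) = 1/(-741552) = -1/741552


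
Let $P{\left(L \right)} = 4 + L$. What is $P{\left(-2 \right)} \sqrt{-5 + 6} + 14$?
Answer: $16$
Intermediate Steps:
$P{\left(-2 \right)} \sqrt{-5 + 6} + 14 = \left(4 - 2\right) \sqrt{-5 + 6} + 14 = 2 \sqrt{1} + 14 = 2 \cdot 1 + 14 = 2 + 14 = 16$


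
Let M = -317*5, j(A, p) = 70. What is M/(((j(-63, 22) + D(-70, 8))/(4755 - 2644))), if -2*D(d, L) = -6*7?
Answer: -3345935/91 ≈ -36769.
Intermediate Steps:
D(d, L) = 21 (D(d, L) = -(-3)*7 = -½*(-42) = 21)
M = -1585
M/(((j(-63, 22) + D(-70, 8))/(4755 - 2644))) = -1585*(4755 - 2644)/(70 + 21) = -1585/(91/2111) = -1585/(91*(1/2111)) = -1585/91/2111 = -1585*2111/91 = -3345935/91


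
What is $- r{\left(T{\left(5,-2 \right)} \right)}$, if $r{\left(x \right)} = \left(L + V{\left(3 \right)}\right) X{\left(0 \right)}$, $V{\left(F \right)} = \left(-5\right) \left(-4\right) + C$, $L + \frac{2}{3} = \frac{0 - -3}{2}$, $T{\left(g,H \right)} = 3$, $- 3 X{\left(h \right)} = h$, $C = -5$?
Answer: $0$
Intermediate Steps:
$X{\left(h \right)} = - \frac{h}{3}$
$L = \frac{5}{6}$ ($L = - \frac{2}{3} + \frac{0 - -3}{2} = - \frac{2}{3} + \left(0 + 3\right) \frac{1}{2} = - \frac{2}{3} + 3 \cdot \frac{1}{2} = - \frac{2}{3} + \frac{3}{2} = \frac{5}{6} \approx 0.83333$)
$V{\left(F \right)} = 15$ ($V{\left(F \right)} = \left(-5\right) \left(-4\right) - 5 = 20 - 5 = 15$)
$r{\left(x \right)} = 0$ ($r{\left(x \right)} = \left(\frac{5}{6} + 15\right) \left(\left(- \frac{1}{3}\right) 0\right) = \frac{95}{6} \cdot 0 = 0$)
$- r{\left(T{\left(5,-2 \right)} \right)} = \left(-1\right) 0 = 0$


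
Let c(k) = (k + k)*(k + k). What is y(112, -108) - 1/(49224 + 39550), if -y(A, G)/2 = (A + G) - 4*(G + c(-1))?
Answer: -74570161/88774 ≈ -840.00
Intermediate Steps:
c(k) = 4*k² (c(k) = (2*k)*(2*k) = 4*k²)
y(A, G) = 32 - 2*A + 6*G (y(A, G) = -2*((A + G) - 4*(G + 4*(-1)²)) = -2*((A + G) - 4*(G + 4*1)) = -2*((A + G) - 4*(G + 4)) = -2*((A + G) - 4*(4 + G)) = -2*((A + G) + (-16 - 4*G)) = -2*(-16 + A - 3*G) = 32 - 2*A + 6*G)
y(112, -108) - 1/(49224 + 39550) = (32 - 2*112 + 6*(-108)) - 1/(49224 + 39550) = (32 - 224 - 648) - 1/88774 = -840 - 1*1/88774 = -840 - 1/88774 = -74570161/88774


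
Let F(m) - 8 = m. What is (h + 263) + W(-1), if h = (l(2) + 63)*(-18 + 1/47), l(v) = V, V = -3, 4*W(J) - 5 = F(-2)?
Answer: -152839/188 ≈ -812.97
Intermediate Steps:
F(m) = 8 + m
W(J) = 11/4 (W(J) = 5/4 + (8 - 2)/4 = 5/4 + (¼)*6 = 5/4 + 3/2 = 11/4)
l(v) = -3
h = -50700/47 (h = (-3 + 63)*(-18 + 1/47) = 60*(-18 + 1/47) = 60*(-845/47) = -50700/47 ≈ -1078.7)
(h + 263) + W(-1) = (-50700/47 + 263) + 11/4 = -38339/47 + 11/4 = -152839/188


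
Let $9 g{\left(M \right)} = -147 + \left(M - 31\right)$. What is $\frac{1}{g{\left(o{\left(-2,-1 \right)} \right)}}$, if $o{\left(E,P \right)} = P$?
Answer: $- \frac{9}{179} \approx -0.050279$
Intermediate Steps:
$g{\left(M \right)} = - \frac{178}{9} + \frac{M}{9}$ ($g{\left(M \right)} = \frac{-147 + \left(M - 31\right)}{9} = \frac{-147 + \left(-31 + M\right)}{9} = \frac{-178 + M}{9} = - \frac{178}{9} + \frac{M}{9}$)
$\frac{1}{g{\left(o{\left(-2,-1 \right)} \right)}} = \frac{1}{- \frac{178}{9} + \frac{1}{9} \left(-1\right)} = \frac{1}{- \frac{178}{9} - \frac{1}{9}} = \frac{1}{- \frac{179}{9}} = - \frac{9}{179}$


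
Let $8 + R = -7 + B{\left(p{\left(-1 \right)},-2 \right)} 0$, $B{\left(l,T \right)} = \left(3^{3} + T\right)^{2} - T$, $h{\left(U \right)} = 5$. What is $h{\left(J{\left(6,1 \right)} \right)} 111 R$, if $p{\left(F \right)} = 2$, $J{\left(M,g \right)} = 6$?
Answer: $-8325$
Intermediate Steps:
$B{\left(l,T \right)} = \left(27 + T\right)^{2} - T$
$R = -15$ ($R = -8 - \left(7 - \left(\left(27 - 2\right)^{2} - -2\right) 0\right) = -8 - \left(7 - \left(25^{2} + 2\right) 0\right) = -8 - \left(7 - \left(625 + 2\right) 0\right) = -8 + \left(-7 + 627 \cdot 0\right) = -8 + \left(-7 + 0\right) = -8 - 7 = -15$)
$h{\left(J{\left(6,1 \right)} \right)} 111 R = 5 \cdot 111 \left(-15\right) = 555 \left(-15\right) = -8325$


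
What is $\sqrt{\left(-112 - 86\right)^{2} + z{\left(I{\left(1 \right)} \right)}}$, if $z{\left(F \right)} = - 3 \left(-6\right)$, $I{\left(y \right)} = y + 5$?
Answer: $3 \sqrt{4358} \approx 198.05$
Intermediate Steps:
$I{\left(y \right)} = 5 + y$
$z{\left(F \right)} = 18$ ($z{\left(F \right)} = \left(-1\right) \left(-18\right) = 18$)
$\sqrt{\left(-112 - 86\right)^{2} + z{\left(I{\left(1 \right)} \right)}} = \sqrt{\left(-112 - 86\right)^{2} + 18} = \sqrt{\left(-198\right)^{2} + 18} = \sqrt{39204 + 18} = \sqrt{39222} = 3 \sqrt{4358}$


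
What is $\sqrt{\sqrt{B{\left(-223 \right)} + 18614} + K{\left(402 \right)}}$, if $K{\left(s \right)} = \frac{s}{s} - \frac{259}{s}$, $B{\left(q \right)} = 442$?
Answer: $\frac{\sqrt{57486 + 646416 \sqrt{1191}}}{402} \approx 11.764$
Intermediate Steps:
$K{\left(s \right)} = 1 - \frac{259}{s}$
$\sqrt{\sqrt{B{\left(-223 \right)} + 18614} + K{\left(402 \right)}} = \sqrt{\sqrt{442 + 18614} + \frac{-259 + 402}{402}} = \sqrt{\sqrt{19056} + \frac{1}{402} \cdot 143} = \sqrt{4 \sqrt{1191} + \frac{143}{402}} = \sqrt{\frac{143}{402} + 4 \sqrt{1191}}$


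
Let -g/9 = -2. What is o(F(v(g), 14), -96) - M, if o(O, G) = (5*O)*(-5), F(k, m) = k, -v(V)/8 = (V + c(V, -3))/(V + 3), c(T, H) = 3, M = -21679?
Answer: 21879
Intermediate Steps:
g = 18 (g = -9*(-2) = 18)
v(V) = -8 (v(V) = -8*(V + 3)/(V + 3) = -8*(3 + V)/(3 + V) = -8*1 = -8)
o(O, G) = -25*O
o(F(v(g), 14), -96) - M = -25*(-8) - 1*(-21679) = 200 + 21679 = 21879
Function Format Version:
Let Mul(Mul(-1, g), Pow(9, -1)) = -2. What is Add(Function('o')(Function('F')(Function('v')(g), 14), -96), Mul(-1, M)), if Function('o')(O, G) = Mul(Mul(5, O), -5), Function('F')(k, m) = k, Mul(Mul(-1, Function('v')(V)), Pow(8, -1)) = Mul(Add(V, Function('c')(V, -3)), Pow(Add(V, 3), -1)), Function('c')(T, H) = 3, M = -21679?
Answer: 21879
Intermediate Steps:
g = 18 (g = Mul(-9, -2) = 18)
Function('v')(V) = -8 (Function('v')(V) = Mul(-8, Mul(Add(V, 3), Pow(Add(V, 3), -1))) = Mul(-8, Mul(Add(3, V), Pow(Add(3, V), -1))) = Mul(-8, 1) = -8)
Function('o')(O, G) = Mul(-25, O)
Add(Function('o')(Function('F')(Function('v')(g), 14), -96), Mul(-1, M)) = Add(Mul(-25, -8), Mul(-1, -21679)) = Add(200, 21679) = 21879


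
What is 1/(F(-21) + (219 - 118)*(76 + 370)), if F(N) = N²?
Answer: 1/45487 ≈ 2.1984e-5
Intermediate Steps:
1/(F(-21) + (219 - 118)*(76 + 370)) = 1/((-21)² + (219 - 118)*(76 + 370)) = 1/(441 + 101*446) = 1/(441 + 45046) = 1/45487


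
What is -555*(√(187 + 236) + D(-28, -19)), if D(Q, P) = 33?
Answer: -18315 - 1665*√47 ≈ -29730.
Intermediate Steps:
-555*(√(187 + 236) + D(-28, -19)) = -555*(√(187 + 236) + 33) = -555*(√423 + 33) = -555*(3*√47 + 33) = -555*(33 + 3*√47) = -18315 - 1665*√47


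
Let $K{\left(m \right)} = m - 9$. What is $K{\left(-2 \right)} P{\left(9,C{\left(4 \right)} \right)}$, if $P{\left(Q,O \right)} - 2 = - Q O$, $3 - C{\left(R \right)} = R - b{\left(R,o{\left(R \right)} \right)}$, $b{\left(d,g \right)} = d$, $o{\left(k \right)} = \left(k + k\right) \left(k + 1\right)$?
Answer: $275$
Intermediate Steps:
$o{\left(k \right)} = 2 k \left(1 + k\right)$
$K{\left(m \right)} = -9 + m$
$C{\left(R \right)} = 3$ ($C{\left(R \right)} = 3 - \left(R - R\right) = 3 - 0 = 3 + 0 = 3$)
$P{\left(Q,O \right)} = 2 - O Q$ ($P{\left(Q,O \right)} = 2 + - Q O = 2 - O Q$)
$K{\left(-2 \right)} P{\left(9,C{\left(4 \right)} \right)} = \left(-9 - 2\right) \left(2 - 3 \cdot 9\right) = - 11 \left(2 - 27\right) = \left(-11\right) \left(-25\right) = 275$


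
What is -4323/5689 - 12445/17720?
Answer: -29480633/20161816 ≈ -1.4622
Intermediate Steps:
-4323/5689 - 12445/17720 = -4323*1/5689 - 12445*1/17720 = -4323/5689 - 2489/3544 = -29480633/20161816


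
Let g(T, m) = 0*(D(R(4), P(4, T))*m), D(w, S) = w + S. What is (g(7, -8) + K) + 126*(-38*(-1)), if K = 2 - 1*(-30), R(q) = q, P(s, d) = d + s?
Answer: 4820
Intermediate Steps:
K = 32 (K = 2 + 30 = 32)
D(w, S) = S + w
g(T, m) = 0 (g(T, m) = 0*(((T + 4) + 4)*m) = 0*(((4 + T) + 4)*m) = 0*((8 + T)*m) = 0*(m*(8 + T)) = 0)
(g(7, -8) + K) + 126*(-38*(-1)) = (0 + 32) + 126*(-38*(-1)) = 32 + 126*38 = 32 + 4788 = 4820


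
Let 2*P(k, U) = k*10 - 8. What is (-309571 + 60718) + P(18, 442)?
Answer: -248767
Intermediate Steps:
P(k, U) = -4 + 5*k (P(k, U) = (k*10 - 8)/2 = (10*k - 8)/2 = (-8 + 10*k)/2 = -4 + 5*k)
(-309571 + 60718) + P(18, 442) = (-309571 + 60718) + (-4 + 5*18) = -248853 + (-4 + 90) = -248853 + 86 = -248767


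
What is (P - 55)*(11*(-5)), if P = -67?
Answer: 6710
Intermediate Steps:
(P - 55)*(11*(-5)) = (-67 - 55)*(11*(-5)) = -122*(-55) = 6710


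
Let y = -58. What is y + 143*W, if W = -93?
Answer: -13357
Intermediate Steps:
y + 143*W = -58 + 143*(-93) = -58 - 13299 = -13357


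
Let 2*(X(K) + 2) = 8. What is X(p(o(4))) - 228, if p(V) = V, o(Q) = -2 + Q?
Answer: -226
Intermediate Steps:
X(K) = 2 (X(K) = -2 + (½)*8 = -2 + 4 = 2)
X(p(o(4))) - 228 = 2 - 228 = -226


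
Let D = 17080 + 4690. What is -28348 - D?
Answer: -50118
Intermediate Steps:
D = 21770
-28348 - D = -28348 - 1*21770 = -28348 - 21770 = -50118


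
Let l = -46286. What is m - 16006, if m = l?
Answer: -62292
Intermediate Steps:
m = -46286
m - 16006 = -46286 - 16006 = -62292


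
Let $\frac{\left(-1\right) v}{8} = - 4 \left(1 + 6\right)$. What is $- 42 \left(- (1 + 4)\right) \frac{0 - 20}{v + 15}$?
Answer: $- \frac{4200}{239} \approx -17.573$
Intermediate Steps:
$v = 224$ ($v = - 8 \left(- 4 \left(1 + 6\right)\right) = - 8 \left(\left(-4\right) 7\right) = \left(-8\right) \left(-28\right) = 224$)
$- 42 \left(- (1 + 4)\right) \frac{0 - 20}{v + 15} = - 42 \left(- (1 + 4)\right) \frac{0 - 20}{224 + 15} = - 42 \left(\left(-1\right) 5\right) \left(- \frac{20}{239}\right) = \left(-42\right) \left(-5\right) \left(\left(-20\right) \frac{1}{239}\right) = 210 \left(- \frac{20}{239}\right) = - \frac{4200}{239}$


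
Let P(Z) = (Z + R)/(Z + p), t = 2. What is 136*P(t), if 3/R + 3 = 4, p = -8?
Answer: -340/3 ≈ -113.33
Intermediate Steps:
R = 3 (R = 3/(-3 + 4) = 3/1 = 3*1 = 3)
P(Z) = (3 + Z)/(-8 + Z) (P(Z) = (Z + 3)/(Z - 8) = (3 + Z)/(-8 + Z))
136*P(t) = 136*((3 + 2)/(-8 + 2)) = 136*(5/(-6)) = 136*(-⅙*5) = 136*(-⅚) = -340/3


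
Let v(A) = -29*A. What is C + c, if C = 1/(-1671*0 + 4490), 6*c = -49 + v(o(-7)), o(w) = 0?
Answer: -55001/6735 ≈ -8.1664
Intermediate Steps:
c = -49/6 (c = (-49 - 29*0)/6 = (-49 + 0)/6 = (1/6)*(-49) = -49/6 ≈ -8.1667)
C = 1/4490 (C = 1/(0 + 4490) = 1/4490 ≈ 0.00022272)
C + c = 1/4490 - 49/6 = -55001/6735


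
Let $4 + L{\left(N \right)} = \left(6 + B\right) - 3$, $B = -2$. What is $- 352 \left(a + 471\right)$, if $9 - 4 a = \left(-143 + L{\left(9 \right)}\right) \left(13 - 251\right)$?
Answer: $2891240$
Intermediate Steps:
$L{\left(N \right)} = -3$ ($L{\left(N \right)} = -4 + \left(\left(6 - 2\right) - 3\right) = -4 + \left(4 - 3\right) = -4 + 1 = -3$)
$a = - \frac{34739}{4}$ ($a = \frac{9}{4} - \frac{\left(-143 - 3\right) \left(13 - 251\right)}{4} = \frac{9}{4} - \frac{\left(-146\right) \left(-238\right)}{4} = \frac{9}{4} - 8687 = - \frac{34739}{4} \approx -8684.8$)
$- 352 \left(a + 471\right) = - 352 \left(- \frac{34739}{4} + 471\right) = \left(-352\right) \left(- \frac{32855}{4}\right) = 2891240$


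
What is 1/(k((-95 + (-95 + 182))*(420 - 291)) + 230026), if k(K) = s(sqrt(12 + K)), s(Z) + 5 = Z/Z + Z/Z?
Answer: 1/230023 ≈ 4.3474e-6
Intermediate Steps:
s(Z) = -3 (s(Z) = -5 + (Z/Z + Z/Z) = -5 + (1 + 1) = -5 + 2 = -3)
k(K) = -3
1/(k((-95 + (-95 + 182))*(420 - 291)) + 230026) = 1/(-3 + 230026) = 1/230023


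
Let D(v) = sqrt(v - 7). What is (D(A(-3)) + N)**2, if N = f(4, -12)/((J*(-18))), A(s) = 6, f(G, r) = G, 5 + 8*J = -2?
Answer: -3713/3969 + 32*I/63 ≈ -0.9355 + 0.50794*I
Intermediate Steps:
J = -7/8 (J = -5/8 + (1/8)*(-2) = -5/8 - 1/4 = -7/8 ≈ -0.87500)
N = 16/63 (N = 4/((-7/8*(-18))) = 4/(63/4) = 4*(4/63) = 16/63 ≈ 0.25397)
D(v) = sqrt(-7 + v)
(D(A(-3)) + N)**2 = (sqrt(-7 + 6) + 16/63)**2 = (sqrt(-1) + 16/63)**2 = (I + 16/63)**2 = (16/63 + I)**2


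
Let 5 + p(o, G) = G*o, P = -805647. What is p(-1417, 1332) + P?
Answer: -2693096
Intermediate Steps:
p(o, G) = -5 + G*o
p(-1417, 1332) + P = (-5 + 1332*(-1417)) - 805647 = (-5 - 1887444) - 805647 = -1887449 - 805647 = -2693096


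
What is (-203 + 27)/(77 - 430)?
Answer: 176/353 ≈ 0.49858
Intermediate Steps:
(-203 + 27)/(77 - 430) = -176/(-353) = -176*(-1/353) = 176/353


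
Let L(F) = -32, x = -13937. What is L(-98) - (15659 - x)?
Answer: -29628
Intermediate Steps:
L(-98) - (15659 - x) = -32 - (15659 - 1*(-13937)) = -32 - (15659 + 13937) = -32 - 1*29596 = -32 - 29596 = -29628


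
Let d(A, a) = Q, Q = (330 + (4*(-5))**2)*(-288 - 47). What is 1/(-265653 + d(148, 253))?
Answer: -1/510203 ≈ -1.9600e-6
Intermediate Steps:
Q = -244550 (Q = (330 + (-20)**2)*(-335) = (330 + 400)*(-335) = 730*(-335) = -244550)
d(A, a) = -244550
1/(-265653 + d(148, 253)) = 1/(-265653 - 244550) = 1/(-510203) = -1/510203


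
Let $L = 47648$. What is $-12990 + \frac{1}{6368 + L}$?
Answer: $- \frac{701667839}{54016} \approx -12990.0$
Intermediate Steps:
$-12990 + \frac{1}{6368 + L} = -12990 + \frac{1}{6368 + 47648} = -12990 + \frac{1}{54016} = - \frac{701667839}{54016}$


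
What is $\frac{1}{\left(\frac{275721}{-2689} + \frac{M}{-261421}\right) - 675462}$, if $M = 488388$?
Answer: $- \frac{702961069}{474896882123751} \approx -1.4802 \cdot 10^{-6}$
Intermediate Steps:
$\frac{1}{\left(\frac{275721}{-2689} + \frac{M}{-261421}\right) - 675462} = \frac{1}{\left(\frac{275721}{-2689} + \frac{488388}{-261421}\right) - 675462} = \frac{1}{\left(275721 \left(- \frac{1}{2689}\right) + 488388 \left(- \frac{1}{261421}\right)\right) - 675462} = \frac{1}{\left(- \frac{275721}{2689} - \frac{488388}{261421}\right) - 675462} = \frac{1}{- \frac{73392534873}{702961069} - 675462} = \frac{1}{- \frac{474896882123751}{702961069}} = - \frac{702961069}{474896882123751}$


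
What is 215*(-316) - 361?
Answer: -68301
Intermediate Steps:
215*(-316) - 361 = -67940 - 361 = -68301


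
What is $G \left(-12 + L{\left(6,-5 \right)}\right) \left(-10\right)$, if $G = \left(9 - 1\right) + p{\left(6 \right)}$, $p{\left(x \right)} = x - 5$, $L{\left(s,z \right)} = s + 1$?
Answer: $450$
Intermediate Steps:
$L{\left(s,z \right)} = 1 + s$
$p{\left(x \right)} = -5 + x$ ($p{\left(x \right)} = x - 5 = -5 + x$)
$G = 9$ ($G = \left(9 - 1\right) + \left(-5 + 6\right) = \left(9 + \left(-7 + 6\right)\right) + 1 = \left(9 - 1\right) + 1 = 8 + 1 = 9$)
$G \left(-12 + L{\left(6,-5 \right)}\right) \left(-10\right) = 9 \left(-12 + \left(1 + 6\right)\right) \left(-10\right) = 9 \left(-12 + 7\right) \left(-10\right) = 9 \left(-5\right) \left(-10\right) = \left(-45\right) \left(-10\right) = 450$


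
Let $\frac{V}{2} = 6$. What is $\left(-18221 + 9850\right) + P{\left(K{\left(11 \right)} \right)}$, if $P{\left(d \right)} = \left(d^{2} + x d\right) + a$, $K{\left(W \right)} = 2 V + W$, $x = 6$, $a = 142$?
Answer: $-6794$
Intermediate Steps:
$V = 12$ ($V = 2 \cdot 6 = 12$)
$K{\left(W \right)} = 24 + W$ ($K{\left(W \right)} = 2 \cdot 12 + W = 24 + W$)
$P{\left(d \right)} = 142 + d^{2} + 6 d$ ($P{\left(d \right)} = \left(d^{2} + 6 d\right) + 142 = 142 + d^{2} + 6 d$)
$\left(-18221 + 9850\right) + P{\left(K{\left(11 \right)} \right)} = \left(-18221 + 9850\right) + \left(142 + \left(24 + 11\right)^{2} + 6 \left(24 + 11\right)\right) = -8371 + \left(142 + 35^{2} + 6 \cdot 35\right) = -8371 + \left(142 + 1225 + 210\right) = -8371 + 1577 = -6794$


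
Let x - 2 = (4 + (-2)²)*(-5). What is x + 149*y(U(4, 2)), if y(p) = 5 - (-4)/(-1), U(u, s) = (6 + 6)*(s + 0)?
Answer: 111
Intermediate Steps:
U(u, s) = 12*s
y(p) = 1 (y(p) = 5 - (-4)*(-1) = 5 - 1*4 = 5 - 4 = 1)
x = -38 (x = 2 + (4 + (-2)²)*(-5) = 2 + (4 + 4)*(-5) = 2 + 8*(-5) = 2 - 40 = -38)
x + 149*y(U(4, 2)) = -38 + 149*1 = -38 + 149 = 111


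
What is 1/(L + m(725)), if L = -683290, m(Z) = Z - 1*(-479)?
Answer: -1/682086 ≈ -1.4661e-6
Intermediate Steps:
m(Z) = 479 + Z (m(Z) = Z + 479 = 479 + Z)
1/(L + m(725)) = 1/(-683290 + (479 + 725)) = 1/(-683290 + 1204) = 1/(-682086) = -1/682086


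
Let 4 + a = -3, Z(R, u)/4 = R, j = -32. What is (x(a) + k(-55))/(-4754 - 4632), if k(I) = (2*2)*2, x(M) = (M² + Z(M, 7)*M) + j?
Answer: -17/722 ≈ -0.023546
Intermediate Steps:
Z(R, u) = 4*R
a = -7 (a = -4 - 3 = -7)
x(M) = -32 + 5*M² (x(M) = (M² + (4*M)*M) - 32 = (M² + 4*M²) - 32 = 5*M² - 32 = -32 + 5*M²)
k(I) = 8 (k(I) = 4*2 = 8)
(x(a) + k(-55))/(-4754 - 4632) = ((-32 + 5*(-7)²) + 8)/(-4754 - 4632) = ((-32 + 5*49) + 8)/(-9386) = ((-32 + 245) + 8)*(-1/9386) = (213 + 8)*(-1/9386) = 221*(-1/9386) = -17/722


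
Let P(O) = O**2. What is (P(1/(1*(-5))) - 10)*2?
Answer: -498/25 ≈ -19.920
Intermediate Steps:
(P(1/(1*(-5))) - 10)*2 = ((1/(1*(-5)))**2 - 10)*2 = ((1/(-5))**2 - 10)*2 = ((-1/5)**2 - 10)*2 = (1/25 - 10)*2 = -249/25*2 = -498/25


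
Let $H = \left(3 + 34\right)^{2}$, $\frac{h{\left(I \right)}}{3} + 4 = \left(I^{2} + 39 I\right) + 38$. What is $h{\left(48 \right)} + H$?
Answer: $13999$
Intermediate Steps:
$h{\left(I \right)} = 102 + 3 I^{2} + 117 I$ ($h{\left(I \right)} = -12 + 3 \left(\left(I^{2} + 39 I\right) + 38\right) = -12 + 3 \left(38 + I^{2} + 39 I\right) = -12 + \left(114 + 3 I^{2} + 117 I\right) = 102 + 3 I^{2} + 117 I$)
$H = 1369$ ($H = 37^{2} = 1369$)
$h{\left(48 \right)} + H = \left(102 + 3 \cdot 48^{2} + 117 \cdot 48\right) + 1369 = \left(102 + 3 \cdot 2304 + 5616\right) + 1369 = \left(102 + 6912 + 5616\right) + 1369 = 12630 + 1369 = 13999$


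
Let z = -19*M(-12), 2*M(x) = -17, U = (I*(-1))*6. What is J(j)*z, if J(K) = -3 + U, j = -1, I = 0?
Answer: -969/2 ≈ -484.50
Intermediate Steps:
U = 0 (U = (0*(-1))*6 = 0*6 = 0)
M(x) = -17/2 (M(x) = (½)*(-17) = -17/2)
J(K) = -3 (J(K) = -3 + 0 = -3)
z = 323/2 (z = -19*(-17/2) = 323/2 ≈ 161.50)
J(j)*z = -3*323/2 = -969/2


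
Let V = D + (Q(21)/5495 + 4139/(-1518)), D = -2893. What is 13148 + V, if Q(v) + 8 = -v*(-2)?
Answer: 85518467357/8341410 ≈ 10252.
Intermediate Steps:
Q(v) = -8 + 2*v (Q(v) = -8 - v*(-2) = -8 + 2*v)
V = -24154391323/8341410 (V = -2893 + ((-8 + 2*21)/5495 + 4139/(-1518)) = -2893 + ((-8 + 42)*(1/5495) + 4139*(-1/1518)) = -2893 + (34*(1/5495) - 4139/1518) = -2893 + (34/5495 - 4139/1518) = -2893 - 22692193/8341410 = -24154391323/8341410 ≈ -2895.7)
13148 + V = 13148 - 24154391323/8341410 = 85518467357/8341410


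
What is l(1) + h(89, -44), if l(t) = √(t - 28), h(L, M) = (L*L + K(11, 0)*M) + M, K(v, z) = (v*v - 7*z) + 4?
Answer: 2377 + 3*I*√3 ≈ 2377.0 + 5.1962*I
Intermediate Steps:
K(v, z) = 4 + v² - 7*z (K(v, z) = (v² - 7*z) + 4 = 4 + v² - 7*z)
h(L, M) = L² + 126*M (h(L, M) = (L*L + (4 + 11² - 7*0)*M) + M = (L² + (4 + 121 + 0)*M) + M = (L² + 125*M) + M = L² + 126*M)
l(t) = √(-28 + t)
l(1) + h(89, -44) = √(-28 + 1) + (89² + 126*(-44)) = √(-27) + (7921 - 5544) = 3*I*√3 + 2377 = 2377 + 3*I*√3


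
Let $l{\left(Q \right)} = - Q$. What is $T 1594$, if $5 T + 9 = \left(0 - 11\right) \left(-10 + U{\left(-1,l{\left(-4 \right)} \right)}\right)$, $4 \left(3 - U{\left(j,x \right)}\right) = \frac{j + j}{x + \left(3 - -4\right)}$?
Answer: $21519$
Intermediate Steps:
$U{\left(j,x \right)} = 3 - \frac{j}{2 \left(7 + x\right)}$ ($U{\left(j,x \right)} = 3 - \frac{\left(j + j\right) \frac{1}{x + \left(3 - -4\right)}}{4} = 3 - \frac{2 j \frac{1}{x + \left(3 + 4\right)}}{4} = 3 - \frac{2 j \frac{1}{x + 7}}{4} = 3 - \frac{2 j \frac{1}{7 + x}}{4} = 3 - \frac{j}{2 \left(7 + x\right)}$)
$T = \frac{27}{2}$ ($T = - \frac{9}{5} + \frac{\left(0 - 11\right) \left(-10 + \frac{42 - -1 + 6 \left(\left(-1\right) \left(-4\right)\right)}{2 \left(7 - -4\right)}\right)}{5} = - \frac{9}{5} + \frac{\left(-11\right) \left(-10 + \frac{42 + 1 + 6 \cdot 4}{2 \left(7 + 4\right)}\right)}{5} = - \frac{9}{5} + \frac{\left(-11\right) \left(-10 + \frac{42 + 1 + 24}{2 \cdot 11}\right)}{5} = - \frac{9}{5} + \frac{\left(-11\right) \left(-10 + \frac{1}{2} \cdot \frac{1}{11} \cdot 67\right)}{5} = - \frac{9}{5} + \frac{\left(-11\right) \left(-10 + \frac{67}{22}\right)}{5} = - \frac{9}{5} + \frac{\left(-11\right) \left(- \frac{153}{22}\right)}{5} = - \frac{9}{5} + \frac{1}{5} \cdot \frac{153}{2} = - \frac{9}{5} + \frac{153}{10} = \frac{27}{2} \approx 13.5$)
$T 1594 = \frac{27}{2} \cdot 1594 = 21519$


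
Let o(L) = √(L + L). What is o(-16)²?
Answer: -32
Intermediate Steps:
o(L) = √2*√L (o(L) = √(2*L) = √2*√L)
o(-16)² = (√2*√(-16))² = (√2*(4*I))² = (4*I*√2)² = -32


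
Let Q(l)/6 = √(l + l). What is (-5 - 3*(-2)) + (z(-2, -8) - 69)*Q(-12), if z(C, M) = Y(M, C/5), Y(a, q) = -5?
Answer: 1 - 888*I*√6 ≈ 1.0 - 2175.1*I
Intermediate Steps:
z(C, M) = -5
Q(l) = 6*√2*√l (Q(l) = 6*√(l + l) = 6*√(2*l) = 6*(√2*√l) = 6*√2*√l)
(-5 - 3*(-2)) + (z(-2, -8) - 69)*Q(-12) = (-5 - 3*(-2)) + (-5 - 69)*(6*√2*√(-12)) = (-5 + 6) - 444*√2*2*I*√3 = 1 - 888*I*√6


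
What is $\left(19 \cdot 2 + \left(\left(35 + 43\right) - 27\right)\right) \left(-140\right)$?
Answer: $-12460$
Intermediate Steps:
$\left(19 \cdot 2 + \left(\left(35 + 43\right) - 27\right)\right) \left(-140\right) = \left(38 + \left(78 - 27\right)\right) \left(-140\right) = \left(38 + 51\right) \left(-140\right) = 89 \left(-140\right) = -12460$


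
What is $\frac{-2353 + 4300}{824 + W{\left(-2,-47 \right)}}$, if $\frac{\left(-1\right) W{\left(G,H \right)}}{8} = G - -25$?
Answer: $\frac{1947}{640} \approx 3.0422$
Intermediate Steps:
$W{\left(G,H \right)} = -200 - 8 G$ ($W{\left(G,H \right)} = - 8 \left(G - -25\right) = - 8 \left(G + 25\right) = - 8 \left(25 + G\right) = -200 - 8 G$)
$\frac{-2353 + 4300}{824 + W{\left(-2,-47 \right)}} = \frac{-2353 + 4300}{824 - 184} = \frac{1947}{824 + \left(-200 + 16\right)} = \frac{1947}{824 - 184} = \frac{1947}{640}$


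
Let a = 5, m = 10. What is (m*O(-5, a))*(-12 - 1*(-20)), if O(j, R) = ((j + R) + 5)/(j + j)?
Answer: -40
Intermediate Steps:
O(j, R) = (5 + R + j)/(2*j) (O(j, R) = ((R + j) + 5)/((2*j)) = (5 + R + j)*(1/(2*j)) = (5 + R + j)/(2*j))
(m*O(-5, a))*(-12 - 1*(-20)) = (10*((½)*(5 + 5 - 5)/(-5)))*(-12 - 1*(-20)) = (10*((½)*(-⅕)*5))*(-12 + 20) = (10*(-½))*8 = -5*8 = -40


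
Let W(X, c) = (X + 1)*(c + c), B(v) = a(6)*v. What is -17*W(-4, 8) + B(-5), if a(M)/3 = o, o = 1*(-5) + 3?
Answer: 846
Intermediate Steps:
o = -2 (o = -5 + 3 = -2)
a(M) = -6 (a(M) = 3*(-2) = -6)
B(v) = -6*v
W(X, c) = 2*c*(1 + X) (W(X, c) = (1 + X)*(2*c) = 2*c*(1 + X))
-17*W(-4, 8) + B(-5) = -34*8*(1 - 4) - 6*(-5) = -34*8*(-3) + 30 = -17*(-48) + 30 = 816 + 30 = 846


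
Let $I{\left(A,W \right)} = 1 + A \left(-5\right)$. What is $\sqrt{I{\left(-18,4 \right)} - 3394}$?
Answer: $3 i \sqrt{367} \approx 57.472 i$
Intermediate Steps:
$I{\left(A,W \right)} = 1 - 5 A$
$\sqrt{I{\left(-18,4 \right)} - 3394} = \sqrt{\left(1 - -90\right) - 3394} = \sqrt{\left(1 + 90\right) - 3394} = \sqrt{91 - 3394} = \sqrt{-3303} = 3 i \sqrt{367}$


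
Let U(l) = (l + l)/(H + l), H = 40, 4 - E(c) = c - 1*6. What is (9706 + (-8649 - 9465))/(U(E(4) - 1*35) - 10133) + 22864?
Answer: 2549908632/111521 ≈ 22865.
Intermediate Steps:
E(c) = 10 - c (E(c) = 4 - (c - 1*6) = 4 - (c - 6) = 4 - (-6 + c) = 4 + (6 - c) = 10 - c)
U(l) = 2*l/(40 + l) (U(l) = (l + l)/(40 + l) = (2*l)/(40 + l) = 2*l/(40 + l))
(9706 + (-8649 - 9465))/(U(E(4) - 1*35) - 10133) + 22864 = (9706 + (-8649 - 9465))/(2*((10 - 1*4) - 1*35)/(40 + ((10 - 1*4) - 1*35)) - 10133) + 22864 = (9706 - 18114)/(2*((10 - 4) - 35)/(40 + ((10 - 4) - 35)) - 10133) + 22864 = -8408/(2*(6 - 35)/(40 + (6 - 35)) - 10133) + 22864 = -8408/(2*(-29)/(40 - 29) - 10133) + 22864 = -8408/(2*(-29)/11 - 10133) + 22864 = -8408/(2*(-29)*(1/11) - 10133) + 22864 = -8408/(-58/11 - 10133) + 22864 = -8408/(-111521/11) + 22864 = -8408*(-11/111521) + 22864 = 92488/111521 + 22864 = 2549908632/111521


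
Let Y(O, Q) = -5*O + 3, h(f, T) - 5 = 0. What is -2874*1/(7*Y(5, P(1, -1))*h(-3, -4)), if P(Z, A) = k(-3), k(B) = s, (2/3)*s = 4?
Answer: 1437/385 ≈ 3.7325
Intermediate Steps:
s = 6 (s = (3/2)*4 = 6)
h(f, T) = 5 (h(f, T) = 5 + 0 = 5)
k(B) = 6
P(Z, A) = 6
Y(O, Q) = 3 - 5*O
-2874*1/(7*Y(5, P(1, -1))*h(-3, -4)) = -2874*1/(35*(3 - 5*5)) = -2874*1/(35*(3 - 25)) = -2874/(35*(-22)) = -2874/(-770) = -2874*(-1/770) = 1437/385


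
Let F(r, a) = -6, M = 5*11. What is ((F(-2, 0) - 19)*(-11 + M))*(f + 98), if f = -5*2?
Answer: -96800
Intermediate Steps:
M = 55
f = -10
((F(-2, 0) - 19)*(-11 + M))*(f + 98) = ((-6 - 19)*(-11 + 55))*(-10 + 98) = -25*44*88 = -1100*88 = -96800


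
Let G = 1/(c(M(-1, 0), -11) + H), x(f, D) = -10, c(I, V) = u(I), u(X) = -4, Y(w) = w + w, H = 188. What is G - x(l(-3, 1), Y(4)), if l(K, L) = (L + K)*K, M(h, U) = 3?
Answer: 1841/184 ≈ 10.005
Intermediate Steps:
Y(w) = 2*w
l(K, L) = K*(K + L) (l(K, L) = (K + L)*K = K*(K + L))
c(I, V) = -4
G = 1/184 (G = 1/(-4 + 188) = 1/184 ≈ 0.0054348)
G - x(l(-3, 1), Y(4)) = 1/184 - 1*(-10) = 1/184 + 10 = 1841/184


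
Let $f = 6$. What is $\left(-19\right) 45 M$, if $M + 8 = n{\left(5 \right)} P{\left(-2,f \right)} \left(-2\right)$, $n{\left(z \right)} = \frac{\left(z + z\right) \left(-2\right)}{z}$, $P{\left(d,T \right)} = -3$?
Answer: $27360$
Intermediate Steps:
$n{\left(z \right)} = -4$ ($n{\left(z \right)} = \frac{2 z \left(-2\right)}{z} = \frac{\left(-4\right) z}{z} = -4$)
$M = -32$ ($M = -8 + \left(-4\right) \left(-3\right) \left(-2\right) = -8 + 12 \left(-2\right) = -8 - 24 = -32$)
$\left(-19\right) 45 M = \left(-19\right) 45 \left(-32\right) = \left(-855\right) \left(-32\right) = 27360$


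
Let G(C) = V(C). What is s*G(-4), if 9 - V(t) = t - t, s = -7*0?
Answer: 0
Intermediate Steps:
s = 0
V(t) = 9 (V(t) = 9 - (t - t) = 9 - 1*0 = 9 + 0 = 9)
G(C) = 9
s*G(-4) = 0*9 = 0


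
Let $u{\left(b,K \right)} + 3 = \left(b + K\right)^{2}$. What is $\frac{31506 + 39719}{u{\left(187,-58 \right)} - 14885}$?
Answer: $\frac{71225}{1753} \approx 40.63$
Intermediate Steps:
$u{\left(b,K \right)} = -3 + \left(K + b\right)^{2}$ ($u{\left(b,K \right)} = -3 + \left(b + K\right)^{2} = -3 + \left(K + b\right)^{2}$)
$\frac{31506 + 39719}{u{\left(187,-58 \right)} - 14885} = \frac{31506 + 39719}{\left(-3 + \left(-58 + 187\right)^{2}\right) - 14885} = \frac{71225}{\left(-3 + 129^{2}\right) - 14885} = \frac{71225}{\left(-3 + 16641\right) - 14885} = \frac{71225}{16638 - 14885} = \frac{71225}{1753}$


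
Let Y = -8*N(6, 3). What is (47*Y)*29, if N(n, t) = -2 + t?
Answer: -10904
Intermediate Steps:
Y = -8 (Y = -8*(-2 + 3) = -8*1 = -8)
(47*Y)*29 = (47*(-8))*29 = -376*29 = -10904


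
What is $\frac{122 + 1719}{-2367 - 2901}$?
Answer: $- \frac{1841}{5268} \approx -0.34947$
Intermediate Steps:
$\frac{122 + 1719}{-2367 - 2901} = \frac{1841}{-5268} = 1841 \left(- \frac{1}{5268}\right) = - \frac{1841}{5268}$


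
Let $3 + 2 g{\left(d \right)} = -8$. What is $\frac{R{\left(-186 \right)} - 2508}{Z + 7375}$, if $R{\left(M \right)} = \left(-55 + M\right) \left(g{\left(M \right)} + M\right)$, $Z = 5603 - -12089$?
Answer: $\frac{87287}{50134} \approx 1.7411$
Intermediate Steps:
$Z = 17692$ ($Z = 5603 + 12089 = 17692$)
$g{\left(d \right)} = - \frac{11}{2}$ ($g{\left(d \right)} = - \frac{3}{2} + \frac{1}{2} \left(-8\right) = - \frac{3}{2} - 4 = - \frac{11}{2}$)
$R{\left(M \right)} = \left(-55 + M\right) \left(- \frac{11}{2} + M\right)$
$\frac{R{\left(-186 \right)} - 2508}{Z + 7375} = \frac{\left(\frac{605}{2} + \left(-186\right)^{2} - -11253\right) - 2508}{17692 + 7375} = \frac{\left(\frac{605}{2} + 34596 + 11253\right) - 2508}{25067} = \left(\frac{92303}{2} - 2508\right) \frac{1}{25067} = \frac{87287}{2} \cdot \frac{1}{25067} = \frac{87287}{50134}$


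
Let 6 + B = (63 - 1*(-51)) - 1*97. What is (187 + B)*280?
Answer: 55440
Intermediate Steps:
B = 11 (B = -6 + ((63 - 1*(-51)) - 1*97) = -6 + ((63 + 51) - 97) = -6 + (114 - 97) = -6 + 17 = 11)
(187 + B)*280 = (187 + 11)*280 = 198*280 = 55440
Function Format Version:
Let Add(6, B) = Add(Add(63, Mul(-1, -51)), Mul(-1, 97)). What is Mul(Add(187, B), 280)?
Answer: 55440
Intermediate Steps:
B = 11 (B = Add(-6, Add(Add(63, Mul(-1, -51)), Mul(-1, 97))) = Add(-6, Add(Add(63, 51), -97)) = Add(-6, Add(114, -97)) = Add(-6, 17) = 11)
Mul(Add(187, B), 280) = Mul(Add(187, 11), 280) = Mul(198, 280) = 55440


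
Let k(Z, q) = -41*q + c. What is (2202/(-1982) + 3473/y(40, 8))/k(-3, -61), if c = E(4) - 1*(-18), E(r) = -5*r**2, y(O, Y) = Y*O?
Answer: 3089423/773455680 ≈ 0.0039943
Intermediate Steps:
y(O, Y) = O*Y
c = -62 (c = -5*4**2 - 1*(-18) = -5*16 + 18 = -80 + 18 = -62)
k(Z, q) = -62 - 41*q (k(Z, q) = -41*q - 62 = -62 - 41*q)
(2202/(-1982) + 3473/y(40, 8))/k(-3, -61) = (2202/(-1982) + 3473/((40*8)))/(-62 - 41*(-61)) = (2202*(-1/1982) + 3473/320)/(-62 + 2501) = (-1101/991 + 3473*(1/320))/2439 = (-1101/991 + 3473/320)*(1/2439) = (3089423/317120)*(1/2439) = 3089423/773455680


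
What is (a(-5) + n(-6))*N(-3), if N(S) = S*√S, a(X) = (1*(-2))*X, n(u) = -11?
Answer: 3*I*√3 ≈ 5.1962*I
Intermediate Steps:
a(X) = -2*X
N(S) = S^(3/2)
(a(-5) + n(-6))*N(-3) = (-2*(-5) - 11)*(-3)^(3/2) = (10 - 11)*(-3*I*√3) = -(-3)*I*√3 = 3*I*√3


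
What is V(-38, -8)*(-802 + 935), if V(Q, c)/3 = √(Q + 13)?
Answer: 1995*I ≈ 1995.0*I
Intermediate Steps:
V(Q, c) = 3*√(13 + Q) (V(Q, c) = 3*√(Q + 13) = 3*√(13 + Q))
V(-38, -8)*(-802 + 935) = (3*√(13 - 38))*(-802 + 935) = (3*√(-25))*133 = (3*(5*I))*133 = (15*I)*133 = 1995*I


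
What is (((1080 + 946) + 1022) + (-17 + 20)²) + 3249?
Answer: 6306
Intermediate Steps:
(((1080 + 946) + 1022) + (-17 + 20)²) + 3249 = ((2026 + 1022) + 3²) + 3249 = (3048 + 9) + 3249 = 3057 + 3249 = 6306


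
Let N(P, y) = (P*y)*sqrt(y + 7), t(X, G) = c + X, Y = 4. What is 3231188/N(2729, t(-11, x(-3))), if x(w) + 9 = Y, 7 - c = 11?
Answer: 807797*I*sqrt(2)/40935 ≈ 27.908*I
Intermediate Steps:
c = -4 (c = 7 - 1*11 = 7 - 11 = -4)
x(w) = -5 (x(w) = -9 + 4 = -5)
t(X, G) = -4 + X
N(P, y) = P*y*sqrt(7 + y) (N(P, y) = (P*y)*sqrt(7 + y) = P*y*sqrt(7 + y))
3231188/N(2729, t(-11, x(-3))) = 3231188/((2729*(-4 - 11)*sqrt(7 + (-4 - 11)))) = 3231188/((2729*(-15)*sqrt(7 - 15))) = 3231188/((2729*(-15)*sqrt(-8))) = 3231188/((2729*(-15)*(2*I*sqrt(2)))) = 3231188/((-81870*I*sqrt(2))) = 3231188*(I*sqrt(2)/163740) = 807797*I*sqrt(2)/40935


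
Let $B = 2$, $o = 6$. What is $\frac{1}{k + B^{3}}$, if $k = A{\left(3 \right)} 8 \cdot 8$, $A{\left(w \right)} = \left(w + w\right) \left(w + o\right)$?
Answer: $\frac{1}{3464} \approx 0.00028868$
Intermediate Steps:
$A{\left(w \right)} = 2 w \left(6 + w\right)$ ($A{\left(w \right)} = \left(w + w\right) \left(w + 6\right) = 2 w \left(6 + w\right)$)
$k = 3456$ ($k = 2 \cdot 3 \left(6 + 3\right) 8 \cdot 8 = 2 \cdot 3 \cdot 9 \cdot 8 \cdot 8 = 54 \cdot 8 \cdot 8 = 432 \cdot 8 = 3456$)
$\frac{1}{k + B^{3}} = \frac{1}{3456 + 2^{3}} = \frac{1}{3456 + 8} = \frac{1}{3464}$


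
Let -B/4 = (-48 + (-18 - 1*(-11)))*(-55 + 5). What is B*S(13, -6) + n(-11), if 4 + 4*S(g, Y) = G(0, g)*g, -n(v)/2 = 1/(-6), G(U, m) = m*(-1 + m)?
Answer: -16697999/3 ≈ -5.5660e+6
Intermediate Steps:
n(v) = ⅓ (n(v) = -2/(-6) = -2*(-⅙) = ⅓)
S(g, Y) = -1 + g²*(-1 + g)/4 (S(g, Y) = -1 + ((g*(-1 + g))*g)/4 = -1 + (g²*(-1 + g))/4 = -1 + g²*(-1 + g)/4)
B = -11000 (B = -4*(-48 + (-18 - 1*(-11)))*(-55 + 5) = -4*(-48 + (-18 + 11))*(-50) = -4*(-48 - 7)*(-50) = -(-220)*(-50) = -4*2750 = -11000)
B*S(13, -6) + n(-11) = -11000*(-1 + (¼)*13²*(-1 + 13)) + ⅓ = -11000*(-1 + (¼)*169*12) + ⅓ = -11000*(-1 + 507) + ⅓ = -11000*506 + ⅓ = -5566000 + ⅓ = -16697999/3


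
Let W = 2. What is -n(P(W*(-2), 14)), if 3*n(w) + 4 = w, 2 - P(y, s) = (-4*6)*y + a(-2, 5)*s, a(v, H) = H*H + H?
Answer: 518/3 ≈ 172.67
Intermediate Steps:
a(v, H) = H + H**2 (a(v, H) = H**2 + H = H + H**2)
P(y, s) = 2 - 30*s + 24*y (P(y, s) = 2 - ((-4*6)*y + (5*(1 + 5))*s) = 2 - (-24*y + (5*6)*s) = 2 - (-24*y + 30*s) = 2 + (-30*s + 24*y) = 2 - 30*s + 24*y)
n(w) = -4/3 + w/3
-n(P(W*(-2), 14)) = -(-4/3 + (2 - 30*14 + 24*(2*(-2)))/3) = -(-4/3 + (2 - 420 + 24*(-4))/3) = -(-4/3 + (2 - 420 - 96)/3) = -(-4/3 + (1/3)*(-514)) = -(-4/3 - 514/3) = -1*(-518/3) = 518/3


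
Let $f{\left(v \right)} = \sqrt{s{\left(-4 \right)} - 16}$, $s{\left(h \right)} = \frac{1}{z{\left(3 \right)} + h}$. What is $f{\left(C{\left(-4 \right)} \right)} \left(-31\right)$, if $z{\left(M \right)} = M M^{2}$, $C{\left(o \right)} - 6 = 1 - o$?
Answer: $- \frac{31 i \sqrt{8441}}{23} \approx - 123.83 i$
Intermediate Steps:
$C{\left(o \right)} = 7 - o$ ($C{\left(o \right)} = 6 - \left(-1 + o\right) = 7 - o$)
$z{\left(M \right)} = M^{3}$
$s{\left(h \right)} = \frac{1}{27 + h}$ ($s{\left(h \right)} = \frac{1}{3^{3} + h} = \frac{1}{27 + h}$)
$f{\left(v \right)} = \frac{i \sqrt{8441}}{23}$ ($f{\left(v \right)} = \sqrt{\frac{1}{27 - 4} - 16} = \sqrt{\frac{1}{23} - 16} = \sqrt{- \frac{367}{23}} = \frac{i \sqrt{8441}}{23}$)
$f{\left(C{\left(-4 \right)} \right)} \left(-31\right) = \frac{i \sqrt{8441}}{23} \left(-31\right) = - \frac{31 i \sqrt{8441}}{23}$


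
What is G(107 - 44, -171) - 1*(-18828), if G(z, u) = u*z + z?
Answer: 8118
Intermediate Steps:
G(z, u) = z + u*z
G(107 - 44, -171) - 1*(-18828) = (107 - 44)*(1 - 171) - 1*(-18828) = 63*(-170) + 18828 = -10710 + 18828 = 8118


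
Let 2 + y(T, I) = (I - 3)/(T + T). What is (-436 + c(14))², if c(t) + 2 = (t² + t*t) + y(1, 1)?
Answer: 2401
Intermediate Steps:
y(T, I) = -2 + (-3 + I)/(2*T) (y(T, I) = -2 + (I - 3)/(T + T) = -2 + (-3 + I)/((2*T)) = -2 + (-3 + I)*(1/(2*T)) = -2 + (-3 + I)/(2*T))
c(t) = -5 + 2*t² (c(t) = -2 + ((t² + t*t) + (½)*(-3 + 1 - 4*1)/1) = -2 + ((t² + t²) + (½)*1*(-3 + 1 - 4)) = -2 + (2*t² + (½)*1*(-6)) = -2 + (2*t² - 3) = -2 + (-3 + 2*t²) = -5 + 2*t²)
(-436 + c(14))² = (-436 + (-5 + 2*14²))² = (-436 + (-5 + 2*196))² = (-436 + (-5 + 392))² = (-436 + 387)² = (-49)² = 2401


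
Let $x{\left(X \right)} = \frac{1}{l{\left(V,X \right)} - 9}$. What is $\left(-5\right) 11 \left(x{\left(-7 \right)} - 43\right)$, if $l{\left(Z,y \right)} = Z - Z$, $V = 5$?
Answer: $\frac{21340}{9} \approx 2371.1$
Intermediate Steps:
$l{\left(Z,y \right)} = 0$
$x{\left(X \right)} = - \frac{1}{9}$ ($x{\left(X \right)} = \frac{1}{0 - 9} = \frac{1}{-9} = - \frac{1}{9}$)
$\left(-5\right) 11 \left(x{\left(-7 \right)} - 43\right) = \left(-5\right) 11 \left(- \frac{1}{9} - 43\right) = \left(-55\right) \left(- \frac{388}{9}\right) = \frac{21340}{9}$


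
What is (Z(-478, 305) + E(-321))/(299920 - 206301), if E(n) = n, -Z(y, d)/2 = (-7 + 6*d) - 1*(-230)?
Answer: -4427/93619 ≈ -0.047287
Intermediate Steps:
Z(y, d) = -446 - 12*d (Z(y, d) = -2*((-7 + 6*d) - 1*(-230)) = -2*((-7 + 6*d) + 230) = -2*(223 + 6*d) = -446 - 12*d)
(Z(-478, 305) + E(-321))/(299920 - 206301) = ((-446 - 12*305) - 321)/(299920 - 206301) = ((-446 - 3660) - 321)/93619 = (-4106 - 321)*(1/93619) = -4427*1/93619 = -4427/93619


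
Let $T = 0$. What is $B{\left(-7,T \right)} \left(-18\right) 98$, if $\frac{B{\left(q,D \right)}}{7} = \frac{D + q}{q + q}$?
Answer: $-6174$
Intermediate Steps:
$B{\left(q,D \right)} = \frac{7 \left(D + q\right)}{2 q}$ ($B{\left(q,D \right)} = 7 \frac{D + q}{q + q} = 7 \frac{D + q}{2 q} = \frac{7 \left(D + q\right)}{2 q}$)
$B{\left(-7,T \right)} \left(-18\right) 98 = \frac{7 \left(0 - 7\right)}{2 \left(-7\right)} \left(-18\right) 98 = \frac{7}{2} \left(- \frac{1}{7}\right) \left(-7\right) \left(-18\right) 98 = \frac{7}{2} \left(-18\right) 98 = \left(-63\right) 98 = -6174$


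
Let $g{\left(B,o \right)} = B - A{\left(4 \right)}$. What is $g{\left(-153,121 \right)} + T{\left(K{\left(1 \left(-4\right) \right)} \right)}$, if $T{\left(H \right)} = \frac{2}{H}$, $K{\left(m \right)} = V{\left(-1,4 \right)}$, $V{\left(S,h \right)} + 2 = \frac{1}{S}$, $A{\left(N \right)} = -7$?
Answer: $- \frac{440}{3} \approx -146.67$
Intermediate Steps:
$V{\left(S,h \right)} = -2 + \frac{1}{S}$
$g{\left(B,o \right)} = 7 + B$ ($g{\left(B,o \right)} = B - -7 = B + 7 = 7 + B$)
$K{\left(m \right)} = -3$ ($K{\left(m \right)} = -2 + \frac{1}{-1} = -2 - 1 = -3$)
$g{\left(-153,121 \right)} + T{\left(K{\left(1 \left(-4\right) \right)} \right)} = \left(7 - 153\right) + \frac{2}{-3} = -146 + 2 \left(- \frac{1}{3}\right) = -146 - \frac{2}{3} = - \frac{440}{3}$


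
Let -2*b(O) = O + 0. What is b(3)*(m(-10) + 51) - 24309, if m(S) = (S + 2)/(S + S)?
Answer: -243861/10 ≈ -24386.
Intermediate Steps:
b(O) = -O/2 (b(O) = -(O + 0)/2 = -O/2)
m(S) = (2 + S)/(2*S) (m(S) = (2 + S)/((2*S)) = (2 + S)*(1/(2*S)) = (2 + S)/(2*S))
b(3)*(m(-10) + 51) - 24309 = (-½*3)*((½)*(2 - 10)/(-10) + 51) - 24309 = -3*((½)*(-⅒)*(-8) + 51)/2 - 24309 = -3*(⅖ + 51)/2 - 24309 = -3/2*257/5 - 24309 = -771/10 - 24309 = -243861/10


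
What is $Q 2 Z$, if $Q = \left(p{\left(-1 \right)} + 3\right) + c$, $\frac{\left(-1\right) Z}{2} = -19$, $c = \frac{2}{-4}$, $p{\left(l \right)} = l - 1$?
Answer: $38$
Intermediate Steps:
$p{\left(l \right)} = -1 + l$ ($p{\left(l \right)} = l - 1 = -1 + l$)
$c = - \frac{1}{2}$ ($c = 2 \left(- \frac{1}{4}\right) = - \frac{1}{2} \approx -0.5$)
$Z = 38$ ($Z = \left(-2\right) \left(-19\right) = 38$)
$Q = \frac{1}{2}$ ($Q = \left(\left(-1 - 1\right) + 3\right) - \frac{1}{2} = \left(-2 + 3\right) - \frac{1}{2} = 1 - \frac{1}{2} = \frac{1}{2} \approx 0.5$)
$Q 2 Z = \frac{1}{2} \cdot 2 \cdot 38 = 1 \cdot 38 = 38$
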